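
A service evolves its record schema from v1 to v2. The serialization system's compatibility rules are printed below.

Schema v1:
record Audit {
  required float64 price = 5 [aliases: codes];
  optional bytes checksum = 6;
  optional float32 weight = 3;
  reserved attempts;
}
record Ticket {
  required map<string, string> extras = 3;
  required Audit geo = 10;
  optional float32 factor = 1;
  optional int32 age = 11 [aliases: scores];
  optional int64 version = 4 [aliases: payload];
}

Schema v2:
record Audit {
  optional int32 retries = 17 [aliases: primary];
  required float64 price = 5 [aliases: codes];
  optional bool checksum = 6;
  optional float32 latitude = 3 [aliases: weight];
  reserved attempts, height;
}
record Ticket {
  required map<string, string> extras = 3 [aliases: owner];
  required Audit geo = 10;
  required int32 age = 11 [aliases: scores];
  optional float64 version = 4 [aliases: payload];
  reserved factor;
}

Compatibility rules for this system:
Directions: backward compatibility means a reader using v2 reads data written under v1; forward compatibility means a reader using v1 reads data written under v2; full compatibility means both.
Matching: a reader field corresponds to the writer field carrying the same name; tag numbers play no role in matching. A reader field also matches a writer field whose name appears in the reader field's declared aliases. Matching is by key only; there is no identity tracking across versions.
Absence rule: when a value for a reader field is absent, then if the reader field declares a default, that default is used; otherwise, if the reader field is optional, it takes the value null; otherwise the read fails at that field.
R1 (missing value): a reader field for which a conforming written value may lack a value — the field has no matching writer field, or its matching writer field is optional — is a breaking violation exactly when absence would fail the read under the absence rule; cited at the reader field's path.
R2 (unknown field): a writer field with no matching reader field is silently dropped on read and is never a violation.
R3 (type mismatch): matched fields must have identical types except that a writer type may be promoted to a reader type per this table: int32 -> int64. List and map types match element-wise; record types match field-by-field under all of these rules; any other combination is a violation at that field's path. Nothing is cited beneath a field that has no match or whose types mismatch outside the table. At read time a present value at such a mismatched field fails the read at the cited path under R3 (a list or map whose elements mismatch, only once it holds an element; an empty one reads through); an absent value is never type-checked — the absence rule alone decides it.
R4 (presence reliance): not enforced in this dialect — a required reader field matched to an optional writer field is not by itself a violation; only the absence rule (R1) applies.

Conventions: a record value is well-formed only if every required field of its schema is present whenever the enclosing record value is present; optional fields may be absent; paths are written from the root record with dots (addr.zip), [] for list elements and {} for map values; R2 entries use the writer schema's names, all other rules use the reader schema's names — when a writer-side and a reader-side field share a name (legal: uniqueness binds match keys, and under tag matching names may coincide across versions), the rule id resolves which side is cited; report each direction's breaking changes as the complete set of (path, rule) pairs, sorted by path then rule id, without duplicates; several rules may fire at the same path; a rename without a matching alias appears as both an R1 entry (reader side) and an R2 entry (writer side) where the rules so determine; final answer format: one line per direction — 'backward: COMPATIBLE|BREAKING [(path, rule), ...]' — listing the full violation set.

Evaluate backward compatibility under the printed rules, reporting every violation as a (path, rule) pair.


arrows below run writer -> reader for Ticket
backward on Ticket — v2 reading data written by v1:
  extras: map<string, string> -> map<string, string>, writer required; from extras
  geo: Audit -> Audit, writer required; from geo
  age: int32 -> int32, writer optional; from age
  version: int64 -> float64, writer optional; from version
  writer field factor has no reader counterpart
  geo.retries has no writer counterpart
  geo.price: float64 -> float64, writer required; from geo.price
  geo.checksum: bytes -> bool, writer optional; from geo.checksum
  geo.latitude: float32 -> float32, writer optional; from geo.weight
  violation R1 at age
  violation R3 at geo.checksum
  violation R3 at version
  => backward verdict for Ticket: BREAKING, 3 violation(s)
diffs on Ticket not affecting the asked answer:
  added field retries to record Audit: optional int32, tag 17 (in v2 it sits immediately before price) -> inert for the asked Ticket verdict: nothing fires
  removed field factor from record Ticket (its key "factor" joins the reserved list) -> inert for the asked Ticket verdict: nothing fires
  renamed field weight to latitude in record Audit (alias weight declared on the renamed field) -> inert for the asked Ticket verdict: nothing fires

backward: BREAKING [(age, R1), (geo.checksum, R3), (version, R3)]


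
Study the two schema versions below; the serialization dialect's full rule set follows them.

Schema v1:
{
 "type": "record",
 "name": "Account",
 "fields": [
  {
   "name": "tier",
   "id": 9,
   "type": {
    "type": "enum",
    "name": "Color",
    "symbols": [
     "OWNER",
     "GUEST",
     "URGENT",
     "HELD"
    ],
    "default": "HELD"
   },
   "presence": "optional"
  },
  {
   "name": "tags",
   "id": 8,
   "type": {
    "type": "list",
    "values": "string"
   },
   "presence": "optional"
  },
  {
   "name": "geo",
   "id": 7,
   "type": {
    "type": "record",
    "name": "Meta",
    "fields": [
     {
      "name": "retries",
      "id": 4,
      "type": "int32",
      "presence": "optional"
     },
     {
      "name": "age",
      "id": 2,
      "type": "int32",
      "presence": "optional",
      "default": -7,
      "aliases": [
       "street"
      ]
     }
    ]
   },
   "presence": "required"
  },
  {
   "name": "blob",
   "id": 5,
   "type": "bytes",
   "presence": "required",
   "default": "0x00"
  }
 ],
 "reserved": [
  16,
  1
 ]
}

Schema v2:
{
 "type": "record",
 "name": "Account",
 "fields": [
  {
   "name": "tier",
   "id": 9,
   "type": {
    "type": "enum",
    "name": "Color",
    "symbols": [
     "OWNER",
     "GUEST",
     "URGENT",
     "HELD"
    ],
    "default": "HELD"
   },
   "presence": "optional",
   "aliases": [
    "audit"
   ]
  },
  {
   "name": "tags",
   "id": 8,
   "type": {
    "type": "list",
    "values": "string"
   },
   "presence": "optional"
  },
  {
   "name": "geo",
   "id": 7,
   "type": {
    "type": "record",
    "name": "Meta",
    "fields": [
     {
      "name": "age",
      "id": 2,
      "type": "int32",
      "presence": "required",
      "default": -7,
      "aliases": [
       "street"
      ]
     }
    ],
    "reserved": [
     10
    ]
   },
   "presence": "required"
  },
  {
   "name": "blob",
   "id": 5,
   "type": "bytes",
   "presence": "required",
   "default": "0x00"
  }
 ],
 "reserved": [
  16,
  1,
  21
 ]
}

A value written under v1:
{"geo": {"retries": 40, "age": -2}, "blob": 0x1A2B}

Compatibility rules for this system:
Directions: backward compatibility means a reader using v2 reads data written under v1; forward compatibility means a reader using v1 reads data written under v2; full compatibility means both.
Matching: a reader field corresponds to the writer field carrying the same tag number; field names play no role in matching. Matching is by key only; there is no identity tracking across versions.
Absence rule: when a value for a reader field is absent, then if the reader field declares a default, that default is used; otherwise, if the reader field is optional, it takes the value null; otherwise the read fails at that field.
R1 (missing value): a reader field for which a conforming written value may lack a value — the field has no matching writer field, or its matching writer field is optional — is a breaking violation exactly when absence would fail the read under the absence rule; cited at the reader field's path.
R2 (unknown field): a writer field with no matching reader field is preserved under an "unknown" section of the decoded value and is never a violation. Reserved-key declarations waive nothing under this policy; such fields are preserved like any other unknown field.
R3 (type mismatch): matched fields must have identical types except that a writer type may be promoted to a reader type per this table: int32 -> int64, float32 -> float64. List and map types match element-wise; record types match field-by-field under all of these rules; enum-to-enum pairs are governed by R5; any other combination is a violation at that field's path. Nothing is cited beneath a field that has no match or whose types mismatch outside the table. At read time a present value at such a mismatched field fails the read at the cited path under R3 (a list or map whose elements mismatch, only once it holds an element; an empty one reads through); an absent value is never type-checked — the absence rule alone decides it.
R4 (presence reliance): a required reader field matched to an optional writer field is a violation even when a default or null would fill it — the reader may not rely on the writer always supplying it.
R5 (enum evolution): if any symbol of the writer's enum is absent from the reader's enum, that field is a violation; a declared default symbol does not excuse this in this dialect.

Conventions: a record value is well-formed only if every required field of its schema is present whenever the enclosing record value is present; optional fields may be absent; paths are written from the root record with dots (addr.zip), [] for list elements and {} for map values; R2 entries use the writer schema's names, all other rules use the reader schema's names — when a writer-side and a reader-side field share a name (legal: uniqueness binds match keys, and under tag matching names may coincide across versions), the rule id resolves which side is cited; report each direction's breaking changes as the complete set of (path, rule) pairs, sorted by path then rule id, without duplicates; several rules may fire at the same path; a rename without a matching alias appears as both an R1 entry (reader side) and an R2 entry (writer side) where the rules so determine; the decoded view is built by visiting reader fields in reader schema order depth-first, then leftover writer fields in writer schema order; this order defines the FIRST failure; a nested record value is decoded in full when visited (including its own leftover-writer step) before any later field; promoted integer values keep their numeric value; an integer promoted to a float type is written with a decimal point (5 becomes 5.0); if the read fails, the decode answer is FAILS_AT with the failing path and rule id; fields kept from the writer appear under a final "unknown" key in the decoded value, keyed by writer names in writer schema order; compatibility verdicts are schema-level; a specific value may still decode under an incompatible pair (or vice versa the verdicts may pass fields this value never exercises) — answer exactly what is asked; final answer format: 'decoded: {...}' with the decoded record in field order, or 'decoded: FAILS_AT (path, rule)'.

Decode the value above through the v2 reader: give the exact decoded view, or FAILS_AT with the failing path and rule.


in Account below, arrows point writer -> reader
migrating the Account value to v2:
  tier := null (absent, optional -> null)
  tags := null (absent, optional -> null)
  geo.age := -2
  writer geo.retries: kept under "unknown"
  blob := 0x1A2B
  => decoded: {"tier": null, "tags": null, "geo": {"age": -2, "unknown": {"retries": 40}}, "blob": 0x1A2B}
ruling out the remaining Account differences:
  field age in record Meta: optional changed to required -> affects the rule determinations only; this particular Account value decodes identically

decoded: {"tier": null, "tags": null, "geo": {"age": -2, "unknown": {"retries": 40}}, "blob": 0x1A2B}


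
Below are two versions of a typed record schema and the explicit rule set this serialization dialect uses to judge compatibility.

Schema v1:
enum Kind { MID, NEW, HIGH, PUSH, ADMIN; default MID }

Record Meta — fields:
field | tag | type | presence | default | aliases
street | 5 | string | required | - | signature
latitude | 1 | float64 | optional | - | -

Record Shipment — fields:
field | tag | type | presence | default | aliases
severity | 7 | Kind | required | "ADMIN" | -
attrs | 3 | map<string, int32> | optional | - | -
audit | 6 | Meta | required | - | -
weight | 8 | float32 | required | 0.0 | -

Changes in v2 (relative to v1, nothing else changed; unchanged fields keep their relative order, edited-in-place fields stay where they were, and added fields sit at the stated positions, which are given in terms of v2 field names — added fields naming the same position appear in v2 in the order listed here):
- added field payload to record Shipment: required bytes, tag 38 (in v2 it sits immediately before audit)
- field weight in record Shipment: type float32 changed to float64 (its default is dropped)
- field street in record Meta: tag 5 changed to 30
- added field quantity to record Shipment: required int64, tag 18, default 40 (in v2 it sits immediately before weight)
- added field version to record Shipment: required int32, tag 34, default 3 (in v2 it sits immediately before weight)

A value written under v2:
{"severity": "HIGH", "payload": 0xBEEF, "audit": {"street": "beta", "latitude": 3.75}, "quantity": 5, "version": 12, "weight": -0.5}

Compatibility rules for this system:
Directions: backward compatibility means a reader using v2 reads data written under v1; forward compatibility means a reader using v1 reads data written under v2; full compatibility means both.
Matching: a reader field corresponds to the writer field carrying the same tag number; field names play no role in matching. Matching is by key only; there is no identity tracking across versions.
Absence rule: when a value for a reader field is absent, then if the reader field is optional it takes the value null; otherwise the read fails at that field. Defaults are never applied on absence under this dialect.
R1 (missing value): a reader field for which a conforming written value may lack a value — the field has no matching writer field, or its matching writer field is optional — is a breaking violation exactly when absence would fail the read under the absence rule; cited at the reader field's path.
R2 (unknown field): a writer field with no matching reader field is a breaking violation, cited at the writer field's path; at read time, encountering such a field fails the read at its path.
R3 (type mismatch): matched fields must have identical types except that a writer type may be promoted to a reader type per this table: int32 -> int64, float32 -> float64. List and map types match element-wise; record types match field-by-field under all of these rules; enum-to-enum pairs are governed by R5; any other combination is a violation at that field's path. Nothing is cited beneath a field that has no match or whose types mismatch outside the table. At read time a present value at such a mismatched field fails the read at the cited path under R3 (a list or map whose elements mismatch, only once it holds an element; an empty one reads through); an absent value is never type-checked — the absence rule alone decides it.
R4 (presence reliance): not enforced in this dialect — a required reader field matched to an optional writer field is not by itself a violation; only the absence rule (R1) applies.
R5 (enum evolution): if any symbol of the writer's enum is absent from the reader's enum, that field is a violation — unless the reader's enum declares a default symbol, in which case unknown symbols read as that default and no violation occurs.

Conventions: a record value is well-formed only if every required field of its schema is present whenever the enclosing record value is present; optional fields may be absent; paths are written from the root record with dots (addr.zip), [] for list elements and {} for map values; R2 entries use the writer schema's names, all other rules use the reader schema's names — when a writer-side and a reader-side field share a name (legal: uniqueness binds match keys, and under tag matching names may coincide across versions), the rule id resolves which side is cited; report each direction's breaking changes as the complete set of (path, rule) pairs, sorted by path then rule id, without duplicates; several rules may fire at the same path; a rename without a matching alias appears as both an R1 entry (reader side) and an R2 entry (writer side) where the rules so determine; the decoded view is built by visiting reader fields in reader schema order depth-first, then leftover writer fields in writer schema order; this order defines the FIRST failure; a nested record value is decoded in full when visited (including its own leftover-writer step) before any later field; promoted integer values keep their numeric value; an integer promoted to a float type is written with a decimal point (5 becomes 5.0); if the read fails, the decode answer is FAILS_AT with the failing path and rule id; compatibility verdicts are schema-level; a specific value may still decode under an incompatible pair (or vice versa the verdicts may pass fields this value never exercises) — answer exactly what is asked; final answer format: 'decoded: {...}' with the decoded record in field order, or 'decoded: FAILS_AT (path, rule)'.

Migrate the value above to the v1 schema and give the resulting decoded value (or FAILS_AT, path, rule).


decoded: FAILS_AT (audit.street, R1)

the writer's type comes first in each Shipment pair
migrating the Shipment value to v1:
  severity := "HIGH"
  attrs := null (not supplied -> null)
  read fails at audit.street under R1 (no fill)
  => FAILS_AT (audit.street, R1)
remaining Shipment differences; none change what is asked:
  added field version to record Shipment: required int32, tag 34, default 3 (in v2 it sits immediately before weight) -> matters for Shipment compatibility verdicts, not for this value's decode
  field weight in record Shipment: type float32 changed to float64 (its default is dropped) -> matters for Shipment compatibility verdicts, not for this value's decode
  added field payload to record Shipment: required bytes, tag 38 (in v2 it sits immediately before audit) -> matters for Shipment compatibility verdicts, not for this value's decode
  added field quantity to record Shipment: required int64, tag 18, default 40 (in v2 it sits immediately before weight) -> matters for Shipment compatibility verdicts, not for this value's decode


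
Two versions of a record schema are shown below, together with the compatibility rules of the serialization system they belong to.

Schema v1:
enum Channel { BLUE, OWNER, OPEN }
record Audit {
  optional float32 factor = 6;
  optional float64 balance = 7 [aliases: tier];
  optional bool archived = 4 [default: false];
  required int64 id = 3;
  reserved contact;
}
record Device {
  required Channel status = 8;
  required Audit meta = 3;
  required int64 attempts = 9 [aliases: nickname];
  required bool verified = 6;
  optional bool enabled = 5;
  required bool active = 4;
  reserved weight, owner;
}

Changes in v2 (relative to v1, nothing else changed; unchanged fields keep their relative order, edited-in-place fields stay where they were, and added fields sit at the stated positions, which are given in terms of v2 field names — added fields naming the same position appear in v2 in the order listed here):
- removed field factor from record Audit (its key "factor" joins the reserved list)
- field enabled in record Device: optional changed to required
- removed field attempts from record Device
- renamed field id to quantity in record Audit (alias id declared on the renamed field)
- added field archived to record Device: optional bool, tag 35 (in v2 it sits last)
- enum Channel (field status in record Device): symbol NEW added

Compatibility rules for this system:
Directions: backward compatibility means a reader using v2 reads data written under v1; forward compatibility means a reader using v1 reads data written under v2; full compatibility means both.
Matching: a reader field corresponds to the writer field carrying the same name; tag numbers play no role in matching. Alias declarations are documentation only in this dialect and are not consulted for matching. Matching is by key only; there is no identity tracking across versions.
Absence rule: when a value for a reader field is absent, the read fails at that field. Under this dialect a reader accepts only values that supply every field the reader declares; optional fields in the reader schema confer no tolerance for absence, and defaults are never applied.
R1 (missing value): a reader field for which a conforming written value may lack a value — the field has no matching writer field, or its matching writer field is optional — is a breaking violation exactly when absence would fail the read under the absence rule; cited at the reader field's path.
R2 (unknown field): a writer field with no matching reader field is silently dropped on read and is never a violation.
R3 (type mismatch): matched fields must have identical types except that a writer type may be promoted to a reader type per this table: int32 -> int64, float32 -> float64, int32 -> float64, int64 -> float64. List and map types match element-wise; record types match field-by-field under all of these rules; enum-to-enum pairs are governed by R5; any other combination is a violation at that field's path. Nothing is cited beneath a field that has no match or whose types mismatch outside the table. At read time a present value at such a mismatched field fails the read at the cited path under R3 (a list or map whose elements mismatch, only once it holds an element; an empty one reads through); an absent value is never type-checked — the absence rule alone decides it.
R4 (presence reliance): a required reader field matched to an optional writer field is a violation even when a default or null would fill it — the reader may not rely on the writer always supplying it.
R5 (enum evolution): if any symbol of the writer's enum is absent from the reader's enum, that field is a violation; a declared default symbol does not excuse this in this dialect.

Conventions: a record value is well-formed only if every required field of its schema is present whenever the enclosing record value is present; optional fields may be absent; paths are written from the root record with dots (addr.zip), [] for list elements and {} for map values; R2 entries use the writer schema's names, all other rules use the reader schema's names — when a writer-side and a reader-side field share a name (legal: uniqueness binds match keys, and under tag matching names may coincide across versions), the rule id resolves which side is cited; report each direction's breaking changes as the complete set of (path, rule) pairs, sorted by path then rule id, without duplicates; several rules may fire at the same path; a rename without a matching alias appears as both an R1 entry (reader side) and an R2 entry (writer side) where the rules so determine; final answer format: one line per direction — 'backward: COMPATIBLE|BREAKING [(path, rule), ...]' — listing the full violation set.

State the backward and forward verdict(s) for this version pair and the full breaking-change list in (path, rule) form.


the writer's type comes first in each Device pair
backward for Device (reader v2, writer v1):
  Channel -> Channel, writer required: status aligns to status
  Audit -> Audit, writer required: meta aligns to meta
  bool -> bool, writer required: verified aligns to verified
  bool -> bool, writer optional: enabled aligns to enabled
  bool -> bool, writer required: active aligns to active
  archived has no writer counterpart
  attempts (writer side), unknown to reader
  float64 -> float64, writer optional: meta.balance aligns to meta.balance
  bool -> bool, writer optional: meta.archived aligns to meta.archived
  meta.quantity has no writer counterpart
  meta.factor (writer side), unknown to reader
  meta.id (writer side), unknown to reader
  violation R1 at archived
  violation R1 at enabled
  violation R4 at enabled
  violation R1 at meta.archived
  violation R1 at meta.balance
  violation R1 at meta.quantity
  => backward verdict for Device: BREAKING, 6 violation(s)
forward for Device (reader v1, writer v2):
  Channel -> Channel, writer required: status aligns to status
  Audit -> Audit, writer required: meta aligns to meta
  attempts has no writer counterpart
  bool -> bool, writer required: verified aligns to verified
  bool -> bool, writer required: enabled aligns to enabled
  bool -> bool, writer required: active aligns to active
  archived (writer side), unknown to reader
  meta.factor has no writer counterpart
  float64 -> float64, writer optional: meta.balance aligns to meta.balance
  bool -> bool, writer optional: meta.archived aligns to meta.archived
  meta.id has no writer counterpart
  meta.quantity (writer side), unknown to reader
  violation R1 at attempts
  violation R1 at meta.archived
  violation R1 at meta.balance
  violation R1 at meta.factor
  violation R1 at meta.id
  violation R5 at status
  => forward verdict for Device: BREAKING, 6 violation(s)

backward: BREAKING [(archived, R1), (enabled, R1), (enabled, R4), (meta.archived, R1), (meta.balance, R1), (meta.quantity, R1)]; forward: BREAKING [(attempts, R1), (meta.archived, R1), (meta.balance, R1), (meta.factor, R1), (meta.id, R1), (status, R5)]


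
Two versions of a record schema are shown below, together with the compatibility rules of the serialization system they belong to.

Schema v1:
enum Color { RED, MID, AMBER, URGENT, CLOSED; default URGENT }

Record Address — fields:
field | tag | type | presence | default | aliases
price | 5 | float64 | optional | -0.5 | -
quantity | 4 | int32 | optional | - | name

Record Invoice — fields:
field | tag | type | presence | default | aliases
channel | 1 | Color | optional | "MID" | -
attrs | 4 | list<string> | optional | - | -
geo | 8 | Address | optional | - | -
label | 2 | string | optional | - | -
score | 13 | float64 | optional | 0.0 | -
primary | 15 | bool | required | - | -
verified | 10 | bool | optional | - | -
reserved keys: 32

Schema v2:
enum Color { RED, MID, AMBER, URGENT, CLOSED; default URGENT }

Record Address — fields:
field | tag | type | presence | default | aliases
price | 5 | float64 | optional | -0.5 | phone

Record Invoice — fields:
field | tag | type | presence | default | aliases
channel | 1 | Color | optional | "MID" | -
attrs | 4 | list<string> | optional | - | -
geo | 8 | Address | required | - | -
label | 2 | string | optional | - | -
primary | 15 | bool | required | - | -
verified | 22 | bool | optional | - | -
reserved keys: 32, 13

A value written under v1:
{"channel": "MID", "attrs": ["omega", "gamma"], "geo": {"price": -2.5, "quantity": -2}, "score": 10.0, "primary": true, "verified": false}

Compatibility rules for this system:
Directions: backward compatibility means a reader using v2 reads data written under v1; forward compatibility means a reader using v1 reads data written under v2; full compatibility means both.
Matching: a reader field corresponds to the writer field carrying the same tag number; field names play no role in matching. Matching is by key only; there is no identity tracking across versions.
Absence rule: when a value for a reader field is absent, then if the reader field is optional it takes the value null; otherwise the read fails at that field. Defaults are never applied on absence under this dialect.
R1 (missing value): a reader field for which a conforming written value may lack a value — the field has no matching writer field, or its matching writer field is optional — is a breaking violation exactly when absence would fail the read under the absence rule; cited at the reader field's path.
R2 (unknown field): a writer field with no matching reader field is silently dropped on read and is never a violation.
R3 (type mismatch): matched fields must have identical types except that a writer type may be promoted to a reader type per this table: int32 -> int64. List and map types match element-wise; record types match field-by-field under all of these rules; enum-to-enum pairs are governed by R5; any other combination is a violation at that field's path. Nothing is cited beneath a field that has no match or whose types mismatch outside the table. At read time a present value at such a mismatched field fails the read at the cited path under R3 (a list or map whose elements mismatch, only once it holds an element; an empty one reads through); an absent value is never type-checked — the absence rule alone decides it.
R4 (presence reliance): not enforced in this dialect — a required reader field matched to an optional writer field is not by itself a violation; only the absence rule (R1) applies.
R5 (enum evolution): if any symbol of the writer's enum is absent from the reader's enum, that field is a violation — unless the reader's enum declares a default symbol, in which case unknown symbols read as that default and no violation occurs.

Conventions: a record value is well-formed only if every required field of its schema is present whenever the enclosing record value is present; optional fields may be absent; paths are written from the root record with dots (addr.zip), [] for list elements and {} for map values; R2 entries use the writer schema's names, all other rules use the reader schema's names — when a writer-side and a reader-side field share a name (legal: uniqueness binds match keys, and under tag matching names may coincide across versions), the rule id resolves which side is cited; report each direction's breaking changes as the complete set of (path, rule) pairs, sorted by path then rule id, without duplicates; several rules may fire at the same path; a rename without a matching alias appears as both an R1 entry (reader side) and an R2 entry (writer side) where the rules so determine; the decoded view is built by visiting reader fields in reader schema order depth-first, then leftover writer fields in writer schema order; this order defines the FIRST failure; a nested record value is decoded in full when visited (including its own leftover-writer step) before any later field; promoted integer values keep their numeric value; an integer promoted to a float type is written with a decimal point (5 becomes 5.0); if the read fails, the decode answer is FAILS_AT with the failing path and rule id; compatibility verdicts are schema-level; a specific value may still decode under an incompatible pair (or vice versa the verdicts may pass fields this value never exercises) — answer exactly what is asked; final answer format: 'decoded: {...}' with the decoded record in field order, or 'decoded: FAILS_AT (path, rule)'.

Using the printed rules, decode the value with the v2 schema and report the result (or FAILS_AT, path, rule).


decoded: {"channel": "MID", "attrs": ["omega", "gamma"], "geo": {"price": -2.5}, "label": null, "primary": true, "verified": null}

in Invoice below, arrows point writer -> reader
decode (reader v2):
  channel := "MID"
  attrs := ["omega", "gamma"]
  geo.price := -2.5
  writer geo.quantity: no reader field; dropped
  label := null (missing; optional => null)
  primary := true
  verified := null (missing; optional => null)
  writer score: no reader field; dropped
  writer verified: no reader field; dropped
  => decoded: {"channel": "MID", "attrs": ["omega", "gamma"], "geo": {"price": -2.5}, "label": null, "primary": true, "verified": null}
remaining Invoice differences; none change what is asked:
  field geo in record Invoice: optional changed to required -> schema-level compatibility only; this Invoice value's decode is unchanged


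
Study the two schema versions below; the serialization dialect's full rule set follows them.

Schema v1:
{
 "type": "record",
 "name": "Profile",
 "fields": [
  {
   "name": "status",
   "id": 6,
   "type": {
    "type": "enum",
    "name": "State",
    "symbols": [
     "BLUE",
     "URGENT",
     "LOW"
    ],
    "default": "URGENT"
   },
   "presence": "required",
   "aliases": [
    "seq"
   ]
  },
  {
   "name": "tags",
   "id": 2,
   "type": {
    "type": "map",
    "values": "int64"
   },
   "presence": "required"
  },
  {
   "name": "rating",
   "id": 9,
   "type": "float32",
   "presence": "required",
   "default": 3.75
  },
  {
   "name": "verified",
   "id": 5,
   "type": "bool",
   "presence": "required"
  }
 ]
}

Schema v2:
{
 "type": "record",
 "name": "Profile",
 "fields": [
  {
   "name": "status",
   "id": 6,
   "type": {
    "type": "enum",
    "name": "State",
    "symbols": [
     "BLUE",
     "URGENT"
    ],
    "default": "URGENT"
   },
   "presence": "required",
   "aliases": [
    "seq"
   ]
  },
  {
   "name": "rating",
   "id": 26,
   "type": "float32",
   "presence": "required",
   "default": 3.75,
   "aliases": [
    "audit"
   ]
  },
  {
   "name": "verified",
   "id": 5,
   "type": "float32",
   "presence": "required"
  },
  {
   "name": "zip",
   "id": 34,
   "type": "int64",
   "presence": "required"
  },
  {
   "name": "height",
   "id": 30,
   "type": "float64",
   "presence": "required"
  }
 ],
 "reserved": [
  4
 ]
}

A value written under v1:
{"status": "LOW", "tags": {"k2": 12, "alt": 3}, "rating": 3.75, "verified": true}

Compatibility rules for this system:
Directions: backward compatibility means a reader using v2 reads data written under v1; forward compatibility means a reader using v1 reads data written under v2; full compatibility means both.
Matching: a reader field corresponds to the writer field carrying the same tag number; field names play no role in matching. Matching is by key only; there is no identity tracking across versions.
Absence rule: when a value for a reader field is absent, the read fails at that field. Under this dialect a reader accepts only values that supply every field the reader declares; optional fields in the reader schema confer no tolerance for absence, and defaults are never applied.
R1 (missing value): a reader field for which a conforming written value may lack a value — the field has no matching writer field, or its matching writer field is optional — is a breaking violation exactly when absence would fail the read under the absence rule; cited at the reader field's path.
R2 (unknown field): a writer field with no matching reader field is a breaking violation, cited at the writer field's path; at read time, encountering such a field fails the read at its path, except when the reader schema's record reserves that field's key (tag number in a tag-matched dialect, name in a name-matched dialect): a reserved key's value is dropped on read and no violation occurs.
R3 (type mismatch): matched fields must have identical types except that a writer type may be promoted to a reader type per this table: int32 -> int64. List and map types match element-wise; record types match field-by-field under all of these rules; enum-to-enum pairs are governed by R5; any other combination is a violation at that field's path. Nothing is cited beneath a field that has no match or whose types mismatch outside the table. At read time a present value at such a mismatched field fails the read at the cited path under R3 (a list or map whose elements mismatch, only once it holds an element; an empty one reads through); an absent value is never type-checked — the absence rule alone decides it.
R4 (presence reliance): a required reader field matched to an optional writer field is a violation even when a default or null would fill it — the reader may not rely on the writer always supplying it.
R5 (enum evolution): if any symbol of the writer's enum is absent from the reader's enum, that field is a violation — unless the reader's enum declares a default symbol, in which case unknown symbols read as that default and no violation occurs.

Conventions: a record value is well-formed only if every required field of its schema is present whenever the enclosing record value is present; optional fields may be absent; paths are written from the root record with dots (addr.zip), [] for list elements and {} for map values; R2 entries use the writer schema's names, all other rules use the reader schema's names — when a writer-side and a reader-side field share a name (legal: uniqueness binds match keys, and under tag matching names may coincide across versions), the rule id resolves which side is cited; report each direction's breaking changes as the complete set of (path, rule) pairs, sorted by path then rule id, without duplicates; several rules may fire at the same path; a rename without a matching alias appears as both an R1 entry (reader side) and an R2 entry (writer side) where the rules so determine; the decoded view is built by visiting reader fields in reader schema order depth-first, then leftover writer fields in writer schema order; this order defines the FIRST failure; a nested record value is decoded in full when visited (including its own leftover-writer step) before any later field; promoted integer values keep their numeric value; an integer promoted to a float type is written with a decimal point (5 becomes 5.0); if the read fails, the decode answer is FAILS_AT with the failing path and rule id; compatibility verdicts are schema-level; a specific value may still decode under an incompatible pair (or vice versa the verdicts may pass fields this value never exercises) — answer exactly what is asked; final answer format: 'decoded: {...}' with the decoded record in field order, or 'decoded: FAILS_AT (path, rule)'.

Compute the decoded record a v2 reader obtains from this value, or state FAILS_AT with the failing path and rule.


arrows below run writer -> reader for Profile
decoding the Profile value with the v2 reader:
  status := "URGENT" (symbol LOW -> reader default)
  read fails at rating under R1 (no fill)
  => FAILS_AT (rating, R1)
the other Profile changes do not affect what is asked:
  removed field tags from record Profile -> a verdict-level change on Profile — the shown value reads the same
  enum State (field status in record Profile): symbol LOW removed -> no rule fires on it and the decoded Profile view is identical with or without it
  field verified in record Profile: type bool changed to float32 -> a verdict-level change on Profile — the shown value reads the same
  added field height to record Profile: required float64, tag 30 (in v2 it sits last) -> a verdict-level change on Profile — the shown value reads the same
  added field zip to record Profile: required int64, tag 34 (in v2 it sits last) -> a verdict-level change on Profile — the shown value reads the same

decoded: FAILS_AT (rating, R1)


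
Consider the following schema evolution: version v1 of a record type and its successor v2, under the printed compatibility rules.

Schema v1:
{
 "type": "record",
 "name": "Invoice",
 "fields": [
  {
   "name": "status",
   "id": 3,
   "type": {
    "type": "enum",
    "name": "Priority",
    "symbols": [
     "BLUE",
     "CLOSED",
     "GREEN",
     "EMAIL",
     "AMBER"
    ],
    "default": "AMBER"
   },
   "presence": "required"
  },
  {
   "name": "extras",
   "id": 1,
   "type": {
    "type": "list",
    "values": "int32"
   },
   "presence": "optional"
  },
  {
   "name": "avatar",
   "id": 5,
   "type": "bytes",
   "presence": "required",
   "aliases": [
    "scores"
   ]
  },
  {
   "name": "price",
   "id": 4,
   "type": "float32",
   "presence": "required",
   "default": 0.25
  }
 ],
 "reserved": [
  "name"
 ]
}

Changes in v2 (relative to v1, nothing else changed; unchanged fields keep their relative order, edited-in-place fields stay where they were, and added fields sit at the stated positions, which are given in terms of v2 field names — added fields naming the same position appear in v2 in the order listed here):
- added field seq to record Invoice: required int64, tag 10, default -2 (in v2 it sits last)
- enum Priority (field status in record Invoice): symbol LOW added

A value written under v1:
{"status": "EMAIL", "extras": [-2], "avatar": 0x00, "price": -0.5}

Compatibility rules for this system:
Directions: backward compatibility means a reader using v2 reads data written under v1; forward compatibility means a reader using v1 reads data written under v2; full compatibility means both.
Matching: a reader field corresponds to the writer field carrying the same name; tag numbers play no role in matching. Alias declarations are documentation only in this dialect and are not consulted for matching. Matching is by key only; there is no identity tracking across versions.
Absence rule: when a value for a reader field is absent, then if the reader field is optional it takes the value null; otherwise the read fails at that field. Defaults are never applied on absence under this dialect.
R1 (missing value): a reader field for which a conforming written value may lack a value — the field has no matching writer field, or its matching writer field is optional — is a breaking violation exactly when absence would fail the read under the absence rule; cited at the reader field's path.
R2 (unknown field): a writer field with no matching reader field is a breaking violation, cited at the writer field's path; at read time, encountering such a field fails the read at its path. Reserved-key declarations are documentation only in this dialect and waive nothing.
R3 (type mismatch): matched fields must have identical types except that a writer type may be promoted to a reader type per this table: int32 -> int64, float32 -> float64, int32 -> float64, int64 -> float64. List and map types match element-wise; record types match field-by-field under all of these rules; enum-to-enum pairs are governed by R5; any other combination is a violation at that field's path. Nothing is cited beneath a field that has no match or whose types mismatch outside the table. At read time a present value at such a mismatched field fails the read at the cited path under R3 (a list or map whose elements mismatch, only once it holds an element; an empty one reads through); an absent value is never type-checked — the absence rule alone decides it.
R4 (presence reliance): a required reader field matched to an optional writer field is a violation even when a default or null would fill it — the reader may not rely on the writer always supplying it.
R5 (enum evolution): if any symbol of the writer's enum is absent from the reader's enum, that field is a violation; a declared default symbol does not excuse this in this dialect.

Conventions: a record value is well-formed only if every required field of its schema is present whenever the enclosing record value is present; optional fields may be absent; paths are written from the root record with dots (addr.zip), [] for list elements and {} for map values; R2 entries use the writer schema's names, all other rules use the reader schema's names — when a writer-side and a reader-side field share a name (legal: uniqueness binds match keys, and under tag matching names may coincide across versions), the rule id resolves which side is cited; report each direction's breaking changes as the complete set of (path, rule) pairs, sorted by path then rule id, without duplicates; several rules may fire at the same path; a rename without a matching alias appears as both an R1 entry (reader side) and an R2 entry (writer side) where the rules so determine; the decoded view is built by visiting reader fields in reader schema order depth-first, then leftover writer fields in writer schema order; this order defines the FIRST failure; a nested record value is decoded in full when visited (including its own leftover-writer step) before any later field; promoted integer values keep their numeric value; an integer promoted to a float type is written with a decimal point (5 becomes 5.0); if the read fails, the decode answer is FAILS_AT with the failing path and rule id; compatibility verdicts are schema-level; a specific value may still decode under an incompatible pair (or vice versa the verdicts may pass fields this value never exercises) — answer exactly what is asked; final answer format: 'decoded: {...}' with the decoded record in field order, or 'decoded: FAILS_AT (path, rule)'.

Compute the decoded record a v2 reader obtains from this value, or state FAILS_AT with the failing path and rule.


each type pair in Invoice: writer, then reader
decode walk for Invoice under reader schema v2:
  status := "EMAIL"
  extras := [-2]
  avatar := 0x00
  price := -0.5
  read fails at seq under R1 (no fill)
  => FAILS_AT (seq, R1)
ruling out the remaining Invoice differences:
  enum Priority (field status in record Invoice): symbol LOW added -> affects the rule determinations only; this particular Invoice value decodes identically

decoded: FAILS_AT (seq, R1)
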